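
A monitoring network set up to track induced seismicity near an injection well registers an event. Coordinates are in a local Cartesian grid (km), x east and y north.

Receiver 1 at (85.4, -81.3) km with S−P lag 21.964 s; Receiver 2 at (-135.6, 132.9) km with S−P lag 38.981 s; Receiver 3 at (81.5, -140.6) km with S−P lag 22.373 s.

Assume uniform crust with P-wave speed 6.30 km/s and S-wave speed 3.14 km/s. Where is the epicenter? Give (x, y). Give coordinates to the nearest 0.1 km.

-51.3 km east, -96.1 km north

Distance from S−P lag: d = Δt · v_P v_S / (v_P − v_S) = Δt · (6.30·3.14)/(6.30−3.14) ≈ 6.2601·Δt.
So d_Receiver 1 = 137.50, d_Receiver 2 = 244.03, d_Receiver 3 = 140.06 km.
Circle about each station: (x − 85.4)² + (y + 81.3)² = 137.50²; (x + 135.6)² + (y − 132.9)² = 244.03²; (x − 81.5)² + (y + 140.6)² = 140.06².
Subtracting pairs of circle equations eliminates x²+y² and gives linear equations (the radical axes):
-442.0 x + 428.4 y = -18497.47
-7.8 x − 118.6 y = 11797.21
Solving the 2×2 system: x ≈ -51.3, y ≈ -96.1 km.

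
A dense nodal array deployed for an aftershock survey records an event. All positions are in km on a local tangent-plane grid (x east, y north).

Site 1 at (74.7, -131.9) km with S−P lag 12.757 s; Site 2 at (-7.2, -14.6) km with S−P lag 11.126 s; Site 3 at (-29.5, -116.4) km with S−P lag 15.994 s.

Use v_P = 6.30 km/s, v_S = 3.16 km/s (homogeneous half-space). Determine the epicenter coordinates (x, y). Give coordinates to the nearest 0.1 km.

(50.9, -54.6)

Distance from S−P lag: d = Δt · v_P v_S / (v_P − v_S) = Δt · (6.30·3.16)/(6.30−3.16) ≈ 6.3401·Δt.
So d_Site 1 = 80.88, d_Site 2 = 70.54, d_Site 3 = 101.40 km.
Circle about each station: (x − 74.7)² + (y + 131.9)² = 80.88²; (x + 7.2)² + (y + 14.6)² = 70.54²; (x + 29.5)² + (y + 116.4)² = 101.40².
Subtracting the Site 1 equation from the Site 2 and Site 3 equations removes the quadratic terms:
-163.8 x + 234.6 y = -21147.02
-208.4 x + 31.0 y = -12298.88
Solving the 2×2 system: x ≈ 50.9, y ≈ -54.6 km.
Check against Site 1 (with the unrounded x, y): √((x − 74.7)²+(y + 131.9)²) = 80.88 ≈ 80.88 km. ✓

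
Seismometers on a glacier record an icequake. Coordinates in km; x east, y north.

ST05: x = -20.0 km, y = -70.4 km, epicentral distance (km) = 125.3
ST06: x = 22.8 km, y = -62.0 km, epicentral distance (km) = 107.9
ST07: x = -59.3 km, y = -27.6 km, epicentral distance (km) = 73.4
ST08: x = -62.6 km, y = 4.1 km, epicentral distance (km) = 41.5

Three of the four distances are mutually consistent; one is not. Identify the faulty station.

ST06

Solve using three stations at a time. Using ST05, ST07, ST08 (subtract circle equations pairwise → linear system) gives (x, y) ≈ (-68.1, 45.3).
Distances from that point to each station vs reported:
  ST05: calculated 125.3 vs reported 125.3 → residual 0.0 km
  ST06: calculated 140.7 vs reported 107.9 → residual 32.8 km
  ST07: calculated 73.4 vs reported 73.4 → residual 0.0 km
  ST08: calculated 41.6 vs reported 41.5 → residual 0.1 km
ST05, ST07, ST08 are mutually consistent (residuals ≈ 0); ST06 is off by 32.8 km.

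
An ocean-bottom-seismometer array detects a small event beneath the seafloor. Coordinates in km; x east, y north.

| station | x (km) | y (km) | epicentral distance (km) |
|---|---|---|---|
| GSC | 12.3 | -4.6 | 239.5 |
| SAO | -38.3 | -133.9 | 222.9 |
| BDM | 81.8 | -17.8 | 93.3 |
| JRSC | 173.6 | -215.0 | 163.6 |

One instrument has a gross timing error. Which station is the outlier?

GSC

Solve using three stations at a time. Using SAO, BDM, JRSC (subtract circle equations pairwise → linear system) gives (x, y) ≈ (168.8, -51.5).
Distances from that point to each station vs reported:
  GSC: calculated 163.4 vs reported 239.5 → residual 76.1 km
  SAO: calculated 222.9 vs reported 222.9 → residual 0.0 km
  BDM: calculated 93.3 vs reported 93.3 → residual 0.0 km
  JRSC: calculated 163.6 vs reported 163.6 → residual 0.0 km
SAO, BDM, JRSC are mutually consistent (residuals ≈ 0); GSC is off by 76.1 km.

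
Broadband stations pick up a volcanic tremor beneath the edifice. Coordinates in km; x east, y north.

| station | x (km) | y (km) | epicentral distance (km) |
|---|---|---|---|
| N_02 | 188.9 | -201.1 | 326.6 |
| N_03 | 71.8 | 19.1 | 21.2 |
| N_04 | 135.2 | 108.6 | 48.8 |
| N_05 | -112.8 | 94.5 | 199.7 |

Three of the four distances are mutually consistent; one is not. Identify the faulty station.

Solve using three stations at a time. Using N_02, N_04, N_05 (subtract circle equations pairwise → linear system) gives (x, y) ≈ (86.4, 109.0).
Distances from that point to each station vs reported:
  N_02: calculated 326.6 vs reported 326.6 → residual 0.0 km
  N_03: calculated 91.1 vs reported 21.2 → residual 69.9 km
  N_04: calculated 48.8 vs reported 48.8 → residual 0.0 km
  N_05: calculated 199.7 vs reported 199.7 → residual 0.0 km
N_02, N_04, N_05 are mutually consistent (residuals ≈ 0); N_03 is off by 69.9 km.

N_03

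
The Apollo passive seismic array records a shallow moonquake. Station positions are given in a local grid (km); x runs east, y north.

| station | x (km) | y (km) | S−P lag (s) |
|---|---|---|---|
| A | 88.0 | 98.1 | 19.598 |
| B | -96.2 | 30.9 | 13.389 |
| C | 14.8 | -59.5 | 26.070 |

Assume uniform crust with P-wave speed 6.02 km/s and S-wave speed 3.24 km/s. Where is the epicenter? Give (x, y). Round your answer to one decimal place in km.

Distance from S−P lag: d = Δt · v_P v_S / (v_P − v_S) = Δt · (6.02·3.24)/(6.02−3.24) ≈ 7.0161·Δt.
So d_A = 137.50, d_B = 93.94, d_C = 182.91 km.
Circle about each station: (x − 88.0)² + (y − 98.1)² = 137.50²; (x + 96.2)² + (y − 30.9)² = 93.94²; (x − 14.8)² + (y + 59.5)² = 182.91².
Subtracting pairs of circle equations eliminates x²+y² and gives linear equations (the radical axes):
-368.4 x − 134.4 y = 2923.17
-146.4 x − 315.2 y = -28158.14
Solving the 2×2 system: x ≈ -48.8, y ≈ 112.0 km.

-48.8 km east, 112.0 km north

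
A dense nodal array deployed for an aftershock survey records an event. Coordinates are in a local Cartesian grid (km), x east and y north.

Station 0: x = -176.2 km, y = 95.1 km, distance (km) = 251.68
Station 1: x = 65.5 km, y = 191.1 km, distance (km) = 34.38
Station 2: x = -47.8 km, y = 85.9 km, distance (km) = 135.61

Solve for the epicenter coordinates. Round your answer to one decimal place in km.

Circle about each station: (x + 176.2)² + (y − 95.1)² = 251.68²; (x − 65.5)² + (y − 191.1)² = 34.38²; (x + 47.8)² + (y − 85.9)² = 135.61².
Subtracting the Station 0 equation from the Station 1 and Station 2 equations removes the quadratic terms:
483.4 x + 192.0 y = 62879.85
256.8 x − 18.4 y = 14525.95
Solving the 2×2 system: x ≈ 67.8, y ≈ 156.8 km.

x ≈ 67.8 km, y ≈ 156.8 km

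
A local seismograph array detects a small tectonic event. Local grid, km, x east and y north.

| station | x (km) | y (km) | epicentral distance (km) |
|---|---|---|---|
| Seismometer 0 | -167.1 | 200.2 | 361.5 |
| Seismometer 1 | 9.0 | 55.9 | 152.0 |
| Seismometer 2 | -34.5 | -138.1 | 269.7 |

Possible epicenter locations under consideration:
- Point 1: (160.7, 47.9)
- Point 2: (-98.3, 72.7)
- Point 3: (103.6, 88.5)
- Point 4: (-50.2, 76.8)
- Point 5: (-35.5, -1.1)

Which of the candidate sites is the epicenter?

Point 1

For each candidate, compare |candidate − station| to the reported distance:
Point 1: residuals Seismometer 0 0.0, Seismometer 1 0.1, Seismometer 2 0.1 → max 0.1 km
Point 2: residuals Seismometer 0 216.6, Seismometer 1 43.4, Seismometer 2 49.5 → max 216.6 km
Point 3: residuals Seismometer 0 68.7, Seismometer 1 51.9, Seismometer 2 4.3 → max 68.7 km
Point 4: residuals Seismometer 0 191.5, Seismometer 1 89.2, Seismometer 2 54.2 → max 191.5 km
Point 5: residuals Seismometer 0 121.0, Seismometer 1 79.7, Seismometer 2 132.7 → max 132.7 km
Only Point 1 has all residuals ≈ 0.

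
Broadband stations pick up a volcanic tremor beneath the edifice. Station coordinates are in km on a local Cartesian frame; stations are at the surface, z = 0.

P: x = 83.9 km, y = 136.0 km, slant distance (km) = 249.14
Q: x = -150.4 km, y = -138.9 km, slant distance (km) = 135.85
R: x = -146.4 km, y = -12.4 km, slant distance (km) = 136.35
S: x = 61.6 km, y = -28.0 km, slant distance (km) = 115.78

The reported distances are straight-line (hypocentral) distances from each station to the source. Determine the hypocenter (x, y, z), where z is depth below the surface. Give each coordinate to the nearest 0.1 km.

x ≈ -34.4 km, y ≈ -79.8 km, depth ≈ 38.8 km

Each station gives a sphere (x−x_i)² + (y−y_i)² + z² = d_i² (stations at z=0).
Subtracting the P sphere from Q and R: z² cancels, leaving linear equations in x and y:
-468.6 x − 549.8 y = 59993.68
-460.6 x − 296.8 y = 39530.93
Solving: x ≈ -34.408, y ≈ -79.792 km (keep extra digits for the depth step; rounded: -34.4, -79.8).
Then from the P sphere: z² = 249.14² − (x − 83.9)² − (y − 136.0)² with x = -34.408, y = -79.792, so z ≈ 38.830 ≈ 38.8 km.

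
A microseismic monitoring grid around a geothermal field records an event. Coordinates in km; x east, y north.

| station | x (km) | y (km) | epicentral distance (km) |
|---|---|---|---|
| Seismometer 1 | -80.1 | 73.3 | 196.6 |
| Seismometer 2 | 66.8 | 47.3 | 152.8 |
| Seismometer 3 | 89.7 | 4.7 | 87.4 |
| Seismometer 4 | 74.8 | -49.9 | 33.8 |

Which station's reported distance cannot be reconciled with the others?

Seismometer 2

Solve using three stations at a time. Using Seismometer 1, Seismometer 3, Seismometer 4 (subtract circle equations pairwise → linear system) gives (x, y) ≈ (50.7, -73.5).
Distances from that point to each station vs reported:
  Seismometer 1: calculated 196.6 vs reported 196.6 → residual 0.0 km
  Seismometer 2: calculated 121.8 vs reported 152.8 → residual 31.0 km
  Seismometer 3: calculated 87.4 vs reported 87.4 → residual 0.0 km
  Seismometer 4: calculated 33.7 vs reported 33.8 → residual 0.1 km
Seismometer 1, Seismometer 3, Seismometer 4 are mutually consistent (residuals ≈ 0); Seismometer 2 is off by 31.0 km.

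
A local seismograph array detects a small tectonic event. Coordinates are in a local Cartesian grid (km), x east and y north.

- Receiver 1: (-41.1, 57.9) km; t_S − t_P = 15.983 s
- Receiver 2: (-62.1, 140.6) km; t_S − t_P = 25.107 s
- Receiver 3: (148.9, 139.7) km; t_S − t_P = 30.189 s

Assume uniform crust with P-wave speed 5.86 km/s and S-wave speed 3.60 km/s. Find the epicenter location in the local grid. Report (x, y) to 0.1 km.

x ≈ -15.6 km, y ≈ -89.1 km

Distance from S−P lag: d = Δt · v_P v_S / (v_P − v_S) = Δt · (5.86·3.60)/(5.86−3.60) ≈ 9.3345·Δt.
So d_Receiver 1 = 149.19, d_Receiver 2 = 234.36, d_Receiver 3 = 281.80 km.
Circle about each station: (x + 41.1)² + (y − 57.9)² = 149.19²; (x + 62.1)² + (y − 140.6)² = 234.36²; (x − 148.9)² + (y − 139.7)² = 281.80².
Subtracting pairs of circle equations eliminates x²+y² and gives linear equations (the radical axes):
-42.0 x + 165.4 y = -14083.80
380.0 x + 163.6 y = -20507.90
Solving the 2×2 system: x ≈ -15.6, y ≈ -89.1 km.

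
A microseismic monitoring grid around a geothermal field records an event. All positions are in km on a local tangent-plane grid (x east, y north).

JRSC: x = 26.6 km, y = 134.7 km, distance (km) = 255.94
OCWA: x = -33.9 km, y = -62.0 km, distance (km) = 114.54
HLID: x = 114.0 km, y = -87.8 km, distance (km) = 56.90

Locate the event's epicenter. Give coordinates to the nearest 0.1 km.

Circle about each station: (x − 26.6)² + (y − 134.7)² = 255.94²; (x + 33.9)² + (y + 62.0)² = 114.54²; (x − 114.0)² + (y + 87.8)² = 56.90².
Subtracting the JRSC equation from the OCWA and HLID equations removes the quadratic terms:
-121.0 x − 393.4 y = 38527.43
174.8 x − 445.0 y = 64120.86
Solving the 2×2 system: x ≈ 65.9, y ≈ -118.2 km.
Check against JRSC (with the unrounded x, y): √((x − 26.6)²+(y − 134.7)²) = 255.94 ≈ 255.94 km. ✓

65.9 km east, -118.2 km north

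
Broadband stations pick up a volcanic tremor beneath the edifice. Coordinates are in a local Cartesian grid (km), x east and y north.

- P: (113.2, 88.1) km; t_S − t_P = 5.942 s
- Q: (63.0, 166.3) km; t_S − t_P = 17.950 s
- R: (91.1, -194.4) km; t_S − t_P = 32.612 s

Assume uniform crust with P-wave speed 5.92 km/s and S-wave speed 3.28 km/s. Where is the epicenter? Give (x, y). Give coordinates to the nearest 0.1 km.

Distance from S−P lag: d = Δt · v_P v_S / (v_P − v_S) = Δt · (5.92·3.28)/(5.92−3.28) ≈ 7.3552·Δt.
So d_P = 43.70, d_Q = 132.02, d_R = 239.87 km.
Circle about each station: (x − 113.2)² + (y − 88.1)² = 43.70²; (x − 63.0)² + (y − 166.3)² = 132.02²; (x − 91.1)² + (y + 194.4)² = 239.87².
Subtracting the P equation from the Q and R equations removes the quadratic terms:
-100.4 x + 156.4 y = -4470.75
-44.2 x − 565.0 y = -30113.21
Solving the 2×2 system: x ≈ 113.7, y ≈ 44.4 km.

113.7 km east, 44.4 km north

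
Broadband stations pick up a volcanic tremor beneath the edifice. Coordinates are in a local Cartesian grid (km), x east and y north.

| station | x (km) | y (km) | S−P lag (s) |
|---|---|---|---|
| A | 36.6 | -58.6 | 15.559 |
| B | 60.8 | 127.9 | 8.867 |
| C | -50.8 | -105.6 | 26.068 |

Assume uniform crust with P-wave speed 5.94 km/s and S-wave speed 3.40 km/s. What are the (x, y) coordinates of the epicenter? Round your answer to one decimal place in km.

Distance from S−P lag: d = Δt · v_P v_S / (v_P − v_S) = Δt · (5.94·3.40)/(5.94−3.40) ≈ 7.9512·Δt.
So d_A = 123.71, d_B = 70.50, d_C = 207.27 km.
Circle about each station: (x − 36.6)² + (y + 58.6)² = 123.71²; (x − 60.8)² + (y − 127.9)² = 70.50²; (x + 50.8)² + (y + 105.6)² = 207.27².
Subtracting the A equation from the B and C equations removes the quadratic terms:
48.4 x + 373.0 y = 25615.44
-174.8 x − 94.0 y = -18698.21
Solving the 2×2 system: x ≈ 75.3, y ≈ 58.9 km.
Check against A (with the unrounded x, y): √((x − 36.6)²+(y + 58.6)²) = 123.71 ≈ 123.71 km. ✓

(75.3, 58.9)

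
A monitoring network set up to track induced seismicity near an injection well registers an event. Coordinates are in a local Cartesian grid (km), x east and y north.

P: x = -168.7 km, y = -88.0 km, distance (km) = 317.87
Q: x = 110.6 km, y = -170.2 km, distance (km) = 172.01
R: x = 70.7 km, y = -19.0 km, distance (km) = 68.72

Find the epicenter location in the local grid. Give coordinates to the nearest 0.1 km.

Circle about each station: (x + 168.7)² + (y + 88.0)² = 317.87²; (x − 110.6)² + (y + 170.2)² = 172.01²; (x − 70.7)² + (y + 19.0)² = 68.72².
Subtracting the P equation from the Q and R equations removes the quadratic terms:
558.6 x − 164.4 y = 76450.61
478.8 x + 138.0 y = 65474.70
Solving the 2×2 system: x ≈ 136.8, y ≈ -0.2 km.
Check against P (with the unrounded x, y): √((x + 168.7)²+(y + 88.0)²) = 317.87 ≈ 317.87 km. ✓

136.8 km east, -0.2 km north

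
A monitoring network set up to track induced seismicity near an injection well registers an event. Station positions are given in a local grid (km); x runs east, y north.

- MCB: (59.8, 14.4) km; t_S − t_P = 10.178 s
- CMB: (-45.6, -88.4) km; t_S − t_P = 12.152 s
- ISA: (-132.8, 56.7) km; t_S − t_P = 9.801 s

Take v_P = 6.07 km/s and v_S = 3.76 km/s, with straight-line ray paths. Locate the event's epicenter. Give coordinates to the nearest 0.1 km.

Distance from S−P lag: d = Δt · v_P v_S / (v_P − v_S) = Δt · (6.07·3.76)/(6.07−3.76) ≈ 9.8802·Δt.
So d_MCB = 100.56, d_CMB = 120.06, d_ISA = 96.84 km.
Circle about each station: (x − 59.8)² + (y − 14.4)² = 100.56²; (x + 45.6)² + (y + 88.4)² = 120.06²; (x + 132.8)² + (y − 56.7)² = 96.84².
Subtracting the MCB equation from the CMB and ISA equations removes the quadratic terms:
-210.8 x − 205.6 y = 1808.43
-385.2 x + 84.6 y = 17801.66
Solving the 2×2 system: x ≈ -39.3, y ≈ 31.5 km.

(-39.3, 31.5)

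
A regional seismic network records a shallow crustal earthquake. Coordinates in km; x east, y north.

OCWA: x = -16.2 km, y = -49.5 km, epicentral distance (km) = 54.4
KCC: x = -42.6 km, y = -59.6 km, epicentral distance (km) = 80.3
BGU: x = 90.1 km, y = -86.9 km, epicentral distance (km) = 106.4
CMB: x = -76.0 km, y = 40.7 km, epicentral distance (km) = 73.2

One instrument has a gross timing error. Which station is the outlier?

Solve using three stations at a time. Using OCWA, KCC, BGU (subtract circle equations pairwise → linear system) gives (x, y) ≈ (18.8, -7.9).
Distances from that point to each station vs reported:
  OCWA: calculated 54.4 vs reported 54.4 → residual 0.0 km
  KCC: calculated 80.3 vs reported 80.3 → residual 0.0 km
  BGU: calculated 106.4 vs reported 106.4 → residual 0.0 km
  CMB: calculated 106.6 vs reported 73.2 → residual 33.4 km
OCWA, KCC, BGU are mutually consistent (residuals ≈ 0); CMB is off by 33.4 km.

CMB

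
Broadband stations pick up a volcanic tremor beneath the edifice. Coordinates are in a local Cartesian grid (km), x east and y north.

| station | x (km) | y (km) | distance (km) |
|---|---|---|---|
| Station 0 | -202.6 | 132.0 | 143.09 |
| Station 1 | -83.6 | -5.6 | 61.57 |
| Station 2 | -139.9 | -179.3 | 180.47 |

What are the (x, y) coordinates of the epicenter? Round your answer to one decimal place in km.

(-144.8, 1.1)

Circle about each station: (x + 202.6)² + (y − 132.0)² = 143.09²; (x + 83.6)² + (y + 5.6)² = 61.57²; (x + 139.9)² + (y + 179.3)² = 180.47².
Subtracting pairs of circle equations eliminates x²+y² and gives linear equations (the radical axes):
238.0 x − 275.2 y = -34766.56
125.4 x − 622.6 y = -18844.93
Solving the 2×2 system: x ≈ -144.8, y ≈ 1.1 km.
Check against Station 0 (with the unrounded x, y): √((x + 202.6)²+(y − 132.0)²) = 143.09 ≈ 143.09 km. ✓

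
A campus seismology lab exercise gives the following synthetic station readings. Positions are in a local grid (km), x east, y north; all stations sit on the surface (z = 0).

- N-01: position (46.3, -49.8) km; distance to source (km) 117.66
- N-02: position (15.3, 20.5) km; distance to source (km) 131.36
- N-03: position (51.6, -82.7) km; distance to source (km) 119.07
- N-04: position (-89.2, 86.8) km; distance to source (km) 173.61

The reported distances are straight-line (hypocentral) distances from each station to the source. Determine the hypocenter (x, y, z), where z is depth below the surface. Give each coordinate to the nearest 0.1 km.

x ≈ -59.2 km, y ≈ -78.6 km, depth ≈ 43.4 km

Each station gives a sphere (x−x_i)² + (y−y_i)² + z² = d_i² (stations at z=0).
Subtracting the N-01 sphere from N-02 and N-03: z² cancels, leaving linear equations in x and y:
-62.0 x + 140.6 y = -7380.96
10.6 x − 65.8 y = 4544.33
Solving: x ≈ -59.193, y ≈ -78.598 km (keep extra digits for the depth step; rounded: -59.2, -78.6).
Then from the N-01 sphere: z² = 117.66² − (x − 46.3)² − (y + 49.8)² with x = -59.193, y = -78.598, so z ≈ 43.426 ≈ 43.4 km.
Check against N-04 (with the unrounded solution): distance 173.62 ≈ 173.61 km. ✓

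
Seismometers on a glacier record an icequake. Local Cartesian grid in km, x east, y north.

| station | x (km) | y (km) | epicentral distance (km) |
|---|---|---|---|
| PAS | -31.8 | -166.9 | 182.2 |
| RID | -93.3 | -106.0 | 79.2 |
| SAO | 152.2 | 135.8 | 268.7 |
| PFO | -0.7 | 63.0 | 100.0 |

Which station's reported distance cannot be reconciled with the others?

RID

Solve using three stations at a time. Using PAS, SAO, PFO (subtract circle equations pairwise → linear system) gives (x, y) ≈ (-84.0, 7.7).
Distances from that point to each station vs reported:
  PAS: calculated 182.2 vs reported 182.2 → residual 0.0 km
  RID: calculated 114.0 vs reported 79.2 → residual 34.8 km
  SAO: calculated 268.7 vs reported 268.7 → residual 0.0 km
  PFO: calculated 100.0 vs reported 100.0 → residual 0.0 km
PAS, SAO, PFO are mutually consistent (residuals ≈ 0); RID is off by 34.8 km.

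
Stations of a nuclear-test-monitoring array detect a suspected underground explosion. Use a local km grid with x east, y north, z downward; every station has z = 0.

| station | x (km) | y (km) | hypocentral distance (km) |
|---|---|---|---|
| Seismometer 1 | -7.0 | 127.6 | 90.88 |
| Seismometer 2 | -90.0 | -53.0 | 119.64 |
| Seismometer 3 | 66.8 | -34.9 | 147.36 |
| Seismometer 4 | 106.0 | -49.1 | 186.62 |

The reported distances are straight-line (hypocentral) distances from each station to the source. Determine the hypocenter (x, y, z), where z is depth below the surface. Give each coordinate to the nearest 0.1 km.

x ≈ -46.4 km, y ≈ 53.1 km, depth ≈ 34.0 km

Each station gives a sphere (x−x_i)² + (y−y_i)² + z² = d_i² (stations at z=0).
Subtracting the Seismometer 1 sphere from Seismometer 2 and Seismometer 3: z² cancels, leaving linear equations in x and y:
-166.0 x − 361.2 y = -11476.32
147.6 x − 325.0 y = -24106.31
Solving: x ≈ -46.404, y ≈ 53.099 km (keep extra digits for the depth step; rounded: -46.4, 53.1).
Then from the Seismometer 1 sphere: z² = 90.88² − (x + 7.0)² − (y − 127.6)² with x = -46.404, y = 53.099, so z ≈ 34.001 ≈ 34.0 km.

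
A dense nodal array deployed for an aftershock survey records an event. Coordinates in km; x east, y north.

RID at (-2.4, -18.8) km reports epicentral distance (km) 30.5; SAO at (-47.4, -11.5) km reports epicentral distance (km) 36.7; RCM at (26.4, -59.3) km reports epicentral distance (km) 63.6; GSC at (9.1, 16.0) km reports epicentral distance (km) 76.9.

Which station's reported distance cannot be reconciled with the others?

RID

Solve using three stations at a time. Using SAO, RCM, GSC (subtract circle equations pairwise → linear system) gives (x, y) ≈ (-35.9, -46.4).
Distances from that point to each station vs reported:
  RID: calculated 43.4 vs reported 30.5 → residual 12.9 km
  SAO: calculated 36.7 vs reported 36.7 → residual 0.0 km
  RCM: calculated 63.6 vs reported 63.6 → residual 0.0 km
  GSC: calculated 76.9 vs reported 76.9 → residual 0.0 km
SAO, RCM, GSC are mutually consistent (residuals ≈ 0); RID is off by 12.9 km.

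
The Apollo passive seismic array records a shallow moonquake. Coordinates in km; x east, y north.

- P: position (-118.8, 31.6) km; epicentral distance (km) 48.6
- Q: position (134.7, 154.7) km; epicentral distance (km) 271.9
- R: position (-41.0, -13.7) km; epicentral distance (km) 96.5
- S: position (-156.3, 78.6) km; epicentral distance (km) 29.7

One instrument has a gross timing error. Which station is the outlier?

R

Solve using three stations at a time. Using P, Q, S (subtract circle equations pairwise → linear system) gives (x, y) ≈ (-126.6, 79.6).
Distances from that point to each station vs reported:
  P: calculated 48.6 vs reported 48.6 → residual 0.0 km
  Q: calculated 271.9 vs reported 271.9 → residual 0.0 km
  R: calculated 126.6 vs reported 96.5 → residual 30.1 km
  S: calculated 29.7 vs reported 29.7 → residual 0.0 km
P, Q, S are mutually consistent (residuals ≈ 0); R is off by 30.1 km.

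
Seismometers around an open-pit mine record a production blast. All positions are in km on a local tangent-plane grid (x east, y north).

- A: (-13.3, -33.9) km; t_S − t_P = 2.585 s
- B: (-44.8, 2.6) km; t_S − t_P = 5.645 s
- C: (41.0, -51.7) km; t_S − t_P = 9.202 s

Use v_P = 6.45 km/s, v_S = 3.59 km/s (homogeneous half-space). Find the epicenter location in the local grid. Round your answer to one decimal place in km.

Distance from S−P lag: d = Δt · v_P v_S / (v_P − v_S) = Δt · (6.45·3.59)/(6.45−3.59) ≈ 8.0963·Δt.
So d_A = 20.93, d_B = 45.70, d_C = 74.50 km.
Circle about each station: (x + 13.3)² + (y + 33.9)² = 20.93²; (x + 44.8)² + (y − 2.6)² = 45.70²; (x − 41.0)² + (y + 51.7)² = 74.50².
Subtracting the A equation from the B and C equations removes the quadratic terms:
-63.0 x + 73.0 y = -962.73
108.6 x − 35.6 y = -2084.40
Solving the 2×2 system: x ≈ -32.8, y ≈ -41.5 km.
Check against A (with the unrounded x, y): √((x + 13.3)²+(y + 33.9)²) = 20.92 ≈ 20.93 km. ✓

-32.8 km east, -41.5 km north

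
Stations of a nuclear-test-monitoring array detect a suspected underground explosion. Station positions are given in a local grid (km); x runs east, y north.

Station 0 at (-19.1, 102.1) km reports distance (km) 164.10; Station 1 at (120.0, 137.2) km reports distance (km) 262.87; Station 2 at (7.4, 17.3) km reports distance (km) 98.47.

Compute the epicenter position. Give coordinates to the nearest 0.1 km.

Circle about each station: (x + 19.1)² + (y − 102.1)² = 164.10²; (x − 120.0)² + (y − 137.2)² = 262.87²; (x − 7.4)² + (y − 17.3)² = 98.47².
Subtracting the Station 0 equation from the Station 1 and Station 2 equations removes the quadratic terms:
278.2 x + 70.2 y = -19737.21
53.0 x − 169.6 y = 6797.30
Solving the 2×2 system: x ≈ -56.4, y ≈ -57.7 km.

-56.4 km east, -57.7 km north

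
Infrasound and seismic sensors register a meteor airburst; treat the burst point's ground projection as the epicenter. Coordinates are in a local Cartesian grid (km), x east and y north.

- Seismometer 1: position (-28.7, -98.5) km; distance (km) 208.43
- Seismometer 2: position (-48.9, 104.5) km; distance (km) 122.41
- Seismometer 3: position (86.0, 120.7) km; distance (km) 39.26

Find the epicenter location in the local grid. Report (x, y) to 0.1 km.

(71.8, 84.1)

Circle about each station: (x + 28.7)² + (y + 98.5)² = 208.43²; (x + 48.9)² + (y − 104.5)² = 122.41²; (x − 86.0)² + (y − 120.7)² = 39.26².
Subtracting the Seismometer 1 equation from the Seismometer 2 and Seismometer 3 equations removes the quadratic terms:
-40.4 x + 406.0 y = 31244.38
229.4 x + 438.4 y = 53340.27
Solving the 2×2 system: x ≈ 71.8, y ≈ 84.1 km.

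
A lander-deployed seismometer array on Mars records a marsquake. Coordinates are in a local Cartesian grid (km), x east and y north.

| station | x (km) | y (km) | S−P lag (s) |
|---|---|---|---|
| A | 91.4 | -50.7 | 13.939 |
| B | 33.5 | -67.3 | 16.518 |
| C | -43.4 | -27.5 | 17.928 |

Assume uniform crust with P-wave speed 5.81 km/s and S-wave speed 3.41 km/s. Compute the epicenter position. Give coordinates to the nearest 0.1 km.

x ≈ 73.7 km, y ≈ 63.0 km

Distance from S−P lag: d = Δt · v_P v_S / (v_P − v_S) = Δt · (5.81·3.41)/(5.81−3.41) ≈ 8.2550·Δt.
So d_A = 115.07, d_B = 136.36, d_C = 148.00 km.
Circle about each station: (x − 91.4)² + (y + 50.7)² = 115.07²; (x − 33.5)² + (y + 67.3)² = 136.36²; (x + 43.4)² + (y + 27.5)² = 148.00².
Subtracting the A equation from the B and C equations removes the quadratic terms:
-115.8 x − 33.2 y = -10625.85
-269.6 x + 46.4 y = -16947.54
Solving the 2×2 system: x ≈ 73.7, y ≈ 63.0 km.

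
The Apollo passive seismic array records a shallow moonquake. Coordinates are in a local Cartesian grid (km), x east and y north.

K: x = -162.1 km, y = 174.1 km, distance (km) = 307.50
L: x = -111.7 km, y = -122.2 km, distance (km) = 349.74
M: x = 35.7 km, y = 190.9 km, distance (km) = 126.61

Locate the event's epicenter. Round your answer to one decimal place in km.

140.6 km east, 120.0 km north

Circle about each station: (x + 162.1)² + (y − 174.1)² = 307.50²; (x + 111.7)² + (y + 122.2)² = 349.74²; (x − 35.7)² + (y − 190.9)² = 126.61².
Subtracting pairs of circle equations eliminates x²+y² and gives linear equations (the radical axes):
100.8 x − 592.6 y = -56939.31
395.6 x + 33.6 y = 59656.24
Solving the 2×2 system: x ≈ 140.6, y ≈ 120.0 km.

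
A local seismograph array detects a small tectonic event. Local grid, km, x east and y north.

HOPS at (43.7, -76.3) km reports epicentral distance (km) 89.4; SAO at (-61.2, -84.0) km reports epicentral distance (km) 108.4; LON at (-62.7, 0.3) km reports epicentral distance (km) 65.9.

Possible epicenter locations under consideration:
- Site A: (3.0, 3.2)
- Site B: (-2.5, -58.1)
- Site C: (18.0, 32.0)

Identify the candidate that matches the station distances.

Site A

For each candidate, compare |candidate − station| to the reported distance:
Site A: residuals HOPS 0.1, SAO 0.1, LON 0.1 → max 0.1 km
Site B: residuals HOPS 39.7, SAO 44.2, LON 18.0 → max 44.2 km
Site C: residuals HOPS 21.9, SAO 32.1, LON 20.8 → max 32.1 km
Only Site A has all residuals ≈ 0.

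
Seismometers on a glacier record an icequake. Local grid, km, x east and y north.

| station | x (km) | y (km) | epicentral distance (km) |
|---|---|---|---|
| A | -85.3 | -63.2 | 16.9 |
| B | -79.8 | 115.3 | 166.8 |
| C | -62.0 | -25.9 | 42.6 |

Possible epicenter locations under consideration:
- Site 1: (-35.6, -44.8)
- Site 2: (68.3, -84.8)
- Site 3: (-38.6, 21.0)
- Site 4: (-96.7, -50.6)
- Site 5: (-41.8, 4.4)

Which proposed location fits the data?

Site 4

For each candidate, compare |candidate − station| to the reported distance:
Site 1: residuals A 36.1, B 0.7, C 10.1 → max 36.1 km
Site 2: residuals A 138.2, B 82.1, C 100.4 → max 138.2 km
Site 3: residuals A 79.4, B 63.9, C 9.8 → max 79.4 km
Site 4: residuals A 0.1, B 0.0, C 0.0 → max 0.1 km
Site 5: residuals A 63.5, B 49.6, C 6.2 → max 63.5 km
Only Site 4 has all residuals ≈ 0.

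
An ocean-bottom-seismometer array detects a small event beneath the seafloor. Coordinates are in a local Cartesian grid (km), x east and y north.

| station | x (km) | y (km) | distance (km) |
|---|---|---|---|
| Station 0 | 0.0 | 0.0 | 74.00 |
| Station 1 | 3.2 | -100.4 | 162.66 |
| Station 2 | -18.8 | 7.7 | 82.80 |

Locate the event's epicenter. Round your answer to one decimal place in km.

48.6 km east, 55.8 km north

Circle about each station: x² + y² = 74.00²; (x − 3.2)² + (y + 100.4)² = 162.66²; (x + 18.8)² + (y − 7.7)² = 82.80².
Subtracting the Station 0 equation from the Station 1 and Station 2 equations removes the quadratic terms:
6.4 x − 200.8 y = -10891.88
-37.6 x + 15.4 y = -967.11
Solving the 2×2 system: x ≈ 48.6, y ≈ 55.8 km.
Check against Station 0 (with the unrounded x, y): √(x²+y²) = 73.97 ≈ 74.00 km. ✓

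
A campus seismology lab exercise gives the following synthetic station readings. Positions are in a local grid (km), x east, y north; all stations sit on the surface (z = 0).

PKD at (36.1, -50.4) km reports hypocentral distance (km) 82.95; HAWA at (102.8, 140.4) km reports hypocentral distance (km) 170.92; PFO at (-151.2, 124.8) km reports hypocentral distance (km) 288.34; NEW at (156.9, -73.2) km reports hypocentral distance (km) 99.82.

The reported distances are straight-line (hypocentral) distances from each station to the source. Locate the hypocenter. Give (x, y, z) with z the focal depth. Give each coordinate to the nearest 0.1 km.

x ≈ 91.4 km, y ≈ -21.2 km, depth ≈ 54.5 km

Each station gives a sphere (x−x_i)² + (y−y_i)² + z² = d_i² (stations at z=0).
Subtracting the PKD sphere from HAWA and PFO: z² cancels, leaving linear equations in x and y:
133.4 x + 381.6 y = 4103.69
-374.6 x + 350.4 y = -41666.14
Solving: x ≈ 91.400, y ≈ -21.198 km (keep extra digits for the depth step; rounded: 91.4, -21.2).
Then from the PKD sphere: z² = 82.95² − (x − 36.1)² − (y + 50.4)² with x = 91.400, y = -21.198, so z ≈ 54.496 ≈ 54.5 km.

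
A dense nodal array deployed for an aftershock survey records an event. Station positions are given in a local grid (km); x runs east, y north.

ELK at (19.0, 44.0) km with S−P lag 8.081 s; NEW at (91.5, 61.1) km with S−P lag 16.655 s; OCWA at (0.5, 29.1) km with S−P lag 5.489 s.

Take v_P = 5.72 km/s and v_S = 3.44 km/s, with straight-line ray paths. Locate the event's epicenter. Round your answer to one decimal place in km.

x ≈ -45.3 km, y ≈ 17.0 km

Distance from S−P lag: d = Δt · v_P v_S / (v_P − v_S) = Δt · (5.72·3.44)/(5.72−3.44) ≈ 8.6302·Δt.
So d_ELK = 69.74, d_NEW = 143.74, d_OCWA = 47.37 km.
Circle about each station: (x − 19.0)² + (y − 44.0)² = 69.74²; (x − 91.5)² + (y − 61.1)² = 143.74²; (x − 0.5)² + (y − 29.1)² = 47.37².
Subtracting the ELK equation from the NEW and OCWA equations removes the quadratic terms:
145.0 x + 34.2 y = -5989.06
-37.0 x − 29.8 y = 1169.81
Solving the 2×2 system: x ≈ -45.3, y ≈ 17.0 km.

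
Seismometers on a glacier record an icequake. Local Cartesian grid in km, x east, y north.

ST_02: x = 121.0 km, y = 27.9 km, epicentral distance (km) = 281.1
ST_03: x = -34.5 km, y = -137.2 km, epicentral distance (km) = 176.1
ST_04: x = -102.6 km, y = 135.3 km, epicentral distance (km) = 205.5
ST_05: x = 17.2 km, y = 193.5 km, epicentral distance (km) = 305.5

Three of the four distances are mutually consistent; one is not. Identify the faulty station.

ST_03

Solve using three stations at a time. Using ST_02, ST_04, ST_05 (subtract circle equations pairwise → linear system) gives (x, y) ≈ (-144.0, -66.1).
Distances from that point to each station vs reported:
  ST_02: calculated 281.2 vs reported 281.1 → residual 0.1 km
  ST_03: calculated 130.6 vs reported 176.1 → residual 45.5 km
  ST_04: calculated 205.6 vs reported 205.5 → residual 0.1 km
  ST_05: calculated 305.6 vs reported 305.5 → residual 0.1 km
ST_02, ST_04, ST_05 are mutually consistent (residuals ≈ 0); ST_03 is off by 45.5 km.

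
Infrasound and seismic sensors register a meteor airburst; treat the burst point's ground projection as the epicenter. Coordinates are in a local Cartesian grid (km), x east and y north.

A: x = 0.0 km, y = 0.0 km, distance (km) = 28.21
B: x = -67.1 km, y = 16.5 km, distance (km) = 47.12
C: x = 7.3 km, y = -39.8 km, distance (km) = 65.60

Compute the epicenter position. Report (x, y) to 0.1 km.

Circle about each station: x² + y² = 28.21²; (x + 67.1)² + (y − 16.5)² = 47.12²; (x − 7.3)² + (y + 39.8)² = 65.60².
Subtracting the A equation from the B and C equations removes the quadratic terms:
-134.2 x + 33.0 y = 3350.17
14.6 x − 79.6 y = -1870.23
Solving the 2×2 system: x ≈ -20.1, y ≈ 19.8 km.

x ≈ -20.1 km, y ≈ 19.8 km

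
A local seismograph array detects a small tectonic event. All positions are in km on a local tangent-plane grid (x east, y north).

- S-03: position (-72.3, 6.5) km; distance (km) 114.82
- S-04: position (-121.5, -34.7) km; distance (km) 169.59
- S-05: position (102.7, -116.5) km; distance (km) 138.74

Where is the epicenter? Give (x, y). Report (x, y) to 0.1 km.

Circle about each station: (x + 72.3)² + (y − 6.5)² = 114.82²; (x + 121.5)² + (y + 34.7)² = 169.59²; (x − 102.7)² + (y + 116.5)² = 138.74².
Subtracting pairs of circle equations eliminates x²+y² and gives linear equations (the radical axes):
-98.4 x − 82.4 y = -4880.34
350.0 x − 246.0 y = 12784.84
Solving the 2×2 system: x ≈ 42.5, y ≈ 8.5 km.

(42.5, 8.5)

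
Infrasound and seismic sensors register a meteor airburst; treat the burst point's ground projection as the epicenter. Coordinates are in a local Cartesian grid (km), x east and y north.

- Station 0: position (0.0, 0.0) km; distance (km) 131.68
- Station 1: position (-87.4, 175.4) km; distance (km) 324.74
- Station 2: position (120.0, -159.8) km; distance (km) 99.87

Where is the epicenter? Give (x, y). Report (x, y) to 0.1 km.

x ≈ 24.9 km, y ≈ -129.3 km

Circle about each station: x² + y² = 131.68²; (x + 87.4)² + (y − 175.4)² = 324.74²; (x − 120.0)² + (y + 159.8)² = 99.87².
Subtracting the Station 0 equation from the Station 1 and Station 2 equations removes the quadratic terms:
-174.8 x + 350.8 y = -49712.53
240.0 x − 319.6 y = 47301.65
Solving the 2×2 system: x ≈ 24.9, y ≈ -129.3 km.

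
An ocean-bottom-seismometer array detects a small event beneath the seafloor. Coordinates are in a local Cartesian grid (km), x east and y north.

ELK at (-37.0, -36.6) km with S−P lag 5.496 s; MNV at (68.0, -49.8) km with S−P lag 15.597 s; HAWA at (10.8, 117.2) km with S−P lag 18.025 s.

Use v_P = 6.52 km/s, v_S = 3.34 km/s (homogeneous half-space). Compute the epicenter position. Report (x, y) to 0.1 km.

(-26.7, -0.4)

Distance from S−P lag: d = Δt · v_P v_S / (v_P − v_S) = Δt · (6.52·3.34)/(6.52−3.34) ≈ 6.8481·Δt.
So d_ELK = 37.64, d_MNV = 106.81, d_HAWA = 123.44 km.
Circle about each station: (x + 37.0)² + (y + 36.6)² = 37.64²; (x − 68.0)² + (y + 49.8)² = 106.81²; (x − 10.8)² + (y − 117.2)² = 123.44².
Subtracting pairs of circle equations eliminates x²+y² and gives linear equations (the radical axes):
210.0 x − 26.4 y = -5596.13
95.6 x + 307.6 y = -2676.74
Solving the 2×2 system: x ≈ -26.7, y ≈ -0.4 km.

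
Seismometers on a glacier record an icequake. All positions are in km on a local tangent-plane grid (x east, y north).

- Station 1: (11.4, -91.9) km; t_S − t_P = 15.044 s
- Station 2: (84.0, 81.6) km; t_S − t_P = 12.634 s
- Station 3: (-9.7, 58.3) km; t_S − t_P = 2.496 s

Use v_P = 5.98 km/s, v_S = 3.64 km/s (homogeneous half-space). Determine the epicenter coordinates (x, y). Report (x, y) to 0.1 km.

Distance from S−P lag: d = Δt · v_P v_S / (v_P − v_S) = Δt · (5.98·3.64)/(5.98−3.64) ≈ 9.3022·Δt.
So d_Station 1 = 139.94, d_Station 2 = 117.52, d_Station 3 = 23.22 km.
Circle about each station: (x − 11.4)² + (y + 91.9)² = 139.94²; (x − 84.0)² + (y − 81.6)² = 117.52²; (x + 9.7)² + (y − 58.3)² = 23.22².
Subtracting the Station 1 equation from the Station 2 and Station 3 equations removes the quadratic terms:
145.2 x + 347.0 y = 10911.24
-42.2 x + 300.4 y = 13961.45
Solving the 2×2 system: x ≈ -26.9, y ≈ 42.7 km.

-26.9 km east, 42.7 km north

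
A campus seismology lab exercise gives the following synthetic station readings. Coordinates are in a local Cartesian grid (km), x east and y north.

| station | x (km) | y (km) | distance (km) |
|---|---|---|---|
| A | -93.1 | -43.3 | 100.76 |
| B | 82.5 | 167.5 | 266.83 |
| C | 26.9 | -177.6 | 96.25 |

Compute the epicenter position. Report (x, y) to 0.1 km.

-1.7 km east, -85.7 km north

Circle about each station: (x + 93.1)² + (y + 43.3)² = 100.76²; (x − 82.5)² + (y − 167.5)² = 266.83²; (x − 26.9)² + (y + 177.6)² = 96.25².
Subtracting the A equation from the B and C equations removes the quadratic terms:
351.2 x + 421.6 y = -36725.67
240.0 x − 268.6 y = 22611.39
Solving the 2×2 system: x ≈ -1.7, y ≈ -85.7 km.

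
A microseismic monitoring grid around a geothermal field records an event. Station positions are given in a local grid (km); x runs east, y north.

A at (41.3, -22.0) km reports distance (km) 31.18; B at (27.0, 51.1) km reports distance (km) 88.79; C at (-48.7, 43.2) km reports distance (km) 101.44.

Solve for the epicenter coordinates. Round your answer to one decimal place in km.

Circle about each station: (x − 41.3)² + (y + 22.0)² = 31.18²; (x − 27.0)² + (y − 51.1)² = 88.79²; (x + 48.7)² + (y − 43.2)² = 101.44².
Subtracting pairs of circle equations eliminates x²+y² and gives linear equations (the radical axes):
-28.6 x + 146.2 y = -5760.95
-180.0 x + 130.4 y = -7269.64
Solving the 2×2 system: x ≈ 13.8, y ≈ -36.7 km.

x ≈ 13.8 km, y ≈ -36.7 km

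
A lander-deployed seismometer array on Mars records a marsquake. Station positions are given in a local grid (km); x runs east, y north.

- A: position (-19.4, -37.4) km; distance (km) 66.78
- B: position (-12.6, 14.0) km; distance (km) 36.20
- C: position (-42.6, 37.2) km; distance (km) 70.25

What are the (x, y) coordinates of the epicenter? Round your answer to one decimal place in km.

23.6 km east, 13.7 km north

Circle about each station: (x + 19.4)² + (y + 37.4)² = 66.78²; (x + 12.6)² + (y − 14.0)² = 36.20²; (x + 42.6)² + (y − 37.2)² = 70.25².
Subtracting the A equation from the B and C equations removes the quadratic terms:
13.6 x + 102.8 y = 1728.77
-46.4 x + 149.2 y = 947.99
Solving the 2×2 system: x ≈ 23.6, y ≈ 13.7 km.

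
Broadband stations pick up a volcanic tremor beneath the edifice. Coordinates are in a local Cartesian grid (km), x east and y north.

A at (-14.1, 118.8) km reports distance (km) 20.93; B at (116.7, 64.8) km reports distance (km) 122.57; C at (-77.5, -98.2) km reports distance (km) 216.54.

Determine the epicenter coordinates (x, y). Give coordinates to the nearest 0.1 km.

x ≈ 0.5 km, y ≈ 103.8 km

Circle about each station: (x + 14.1)² + (y − 118.8)² = 20.93²; (x − 116.7)² + (y − 64.8)² = 122.57²; (x + 77.5)² + (y + 98.2)² = 216.54².
Subtracting pairs of circle equations eliminates x²+y² and gives linear equations (the radical axes):
261.6 x − 108.0 y = -11079.66
-126.8 x − 434.0 y = -45114.27
Solving the 2×2 system: x ≈ 0.5, y ≈ 103.8 km.
Check against A (with the unrounded x, y): √((x + 14.1)²+(y − 118.8)²) = 20.93 ≈ 20.93 km. ✓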